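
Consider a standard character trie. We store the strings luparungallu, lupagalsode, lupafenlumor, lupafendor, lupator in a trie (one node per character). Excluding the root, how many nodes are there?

For each word, the new-node count is its length minus the longest prefix already in the trie:
  "luparungallu" → 12 new (l, u, p, a, r, u, n, g, a, l, l, u)
  "lupagalsode" → prefix "lupa" already present; 7 new (g, a, l, s, o, d, e)
  "lupafenlumor" → prefix "lupa" already present; 8 new (f, e, n, l, u, m, o, r)
  "lupafendor" → prefix "lupafen" already present; 3 new (d, o, r)
  "lupator" → prefix "lupa" already present; 3 new (t, o, r)
Total nodes = 12 + 7 + 8 + 3 + 3 = 33

33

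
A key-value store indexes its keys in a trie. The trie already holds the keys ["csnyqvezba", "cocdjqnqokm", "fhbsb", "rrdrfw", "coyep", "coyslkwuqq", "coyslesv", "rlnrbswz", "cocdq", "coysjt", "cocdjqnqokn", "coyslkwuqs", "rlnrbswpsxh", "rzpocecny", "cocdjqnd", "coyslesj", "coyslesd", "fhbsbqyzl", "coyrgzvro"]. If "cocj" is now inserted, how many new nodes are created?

The longest prefix of "cocj" already in the trie is "coc" (length 3).
New nodes needed: |"cocj"| − 3 = 4 − 3 = 1.

1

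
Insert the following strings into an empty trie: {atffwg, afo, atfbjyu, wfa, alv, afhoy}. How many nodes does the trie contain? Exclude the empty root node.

20

Trie structure (* marks end of a word):
(root)
├─ a
│  ├─ f
│  │  ├─ h
│  │  │  └─ o
│  │  │     └─ y *
│  │  └─ o *
│  ├─ l
│  │  └─ v *
│  └─ t
│     └─ f
│        ├─ b
│        │  └─ j
│        │     └─ y
│        │        └─ u *
│        └─ f
│           └─ w
│              └─ g *
└─ w
   └─ f
      └─ a *
Counting every labelled node above: 20.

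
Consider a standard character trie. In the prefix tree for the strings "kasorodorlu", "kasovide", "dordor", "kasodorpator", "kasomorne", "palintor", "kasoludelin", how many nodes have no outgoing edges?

7

A leaf is a node with no children — equivalently, the end of a word that is not a proper prefix of any other stored word.
Those words: "dordor", "kasodorpator", "kasoludelin", "kasomorne", "kasorodorlu", "kasovide", "palintor"
Leaf count: 7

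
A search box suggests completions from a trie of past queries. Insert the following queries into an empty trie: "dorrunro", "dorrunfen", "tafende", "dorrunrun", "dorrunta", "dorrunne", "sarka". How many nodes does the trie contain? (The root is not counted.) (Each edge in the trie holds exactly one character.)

29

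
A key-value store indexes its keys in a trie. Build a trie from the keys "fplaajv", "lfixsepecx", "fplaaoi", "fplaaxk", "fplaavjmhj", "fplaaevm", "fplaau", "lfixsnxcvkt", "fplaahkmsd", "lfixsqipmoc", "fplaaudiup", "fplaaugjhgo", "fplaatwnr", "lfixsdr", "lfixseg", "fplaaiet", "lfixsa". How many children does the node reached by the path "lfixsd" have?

The children of the "lfixsd" node are the distinct next characters among strings starting with "lfixsd".
Distinct next characters after "lfixsd": r.
That node has 1 child edge.

1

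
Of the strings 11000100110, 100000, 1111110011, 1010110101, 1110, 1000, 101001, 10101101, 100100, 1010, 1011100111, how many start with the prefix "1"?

11

Traverse to the node for "1", then collect every word in that subtree.
Matches: "1000", "100000", "100100", "1010", "101001", "10101101", "1010110101", "1011100111", "11000100110", "1110", "1111110011"
Count: 11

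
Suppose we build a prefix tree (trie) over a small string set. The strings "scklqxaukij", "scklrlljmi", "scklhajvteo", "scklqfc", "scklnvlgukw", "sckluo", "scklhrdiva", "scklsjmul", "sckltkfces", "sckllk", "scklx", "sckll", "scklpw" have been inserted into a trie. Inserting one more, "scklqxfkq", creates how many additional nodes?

3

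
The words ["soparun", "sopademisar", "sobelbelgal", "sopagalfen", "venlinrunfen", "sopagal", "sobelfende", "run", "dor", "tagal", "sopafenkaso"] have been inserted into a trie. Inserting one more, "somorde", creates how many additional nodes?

5

"so" is already a path in the trie; the remaining "morde" must be added.
So 7 − 2 = 5 new nodes.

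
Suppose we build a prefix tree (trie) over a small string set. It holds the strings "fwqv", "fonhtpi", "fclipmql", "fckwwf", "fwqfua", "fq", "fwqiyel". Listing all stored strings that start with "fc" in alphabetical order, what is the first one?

Filter for "fc…" and sort: "fckwwf", "fclipmql"
The 1st is fckwwf.

fckwwf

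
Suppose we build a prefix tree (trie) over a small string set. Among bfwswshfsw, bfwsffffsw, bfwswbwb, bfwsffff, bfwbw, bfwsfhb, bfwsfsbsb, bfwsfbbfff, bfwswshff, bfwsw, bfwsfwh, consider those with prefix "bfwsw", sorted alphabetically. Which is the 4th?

DFS of the "bfwsw" subtree visits, in order: "bfwsw", "bfwswbwb", "bfwswshff", "bfwswshfsw"
Position 4: bfwswshfsw

bfwswshfsw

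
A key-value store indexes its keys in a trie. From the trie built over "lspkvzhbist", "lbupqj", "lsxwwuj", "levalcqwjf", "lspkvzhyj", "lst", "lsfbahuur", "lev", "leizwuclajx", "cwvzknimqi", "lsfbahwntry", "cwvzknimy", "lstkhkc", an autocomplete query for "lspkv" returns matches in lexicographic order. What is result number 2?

lspkvzhyj

Words with prefix "lspkv", in lexicographic order: "lspkvzhbist", "lspkvzhyj"
Position 2: lspkvzhyj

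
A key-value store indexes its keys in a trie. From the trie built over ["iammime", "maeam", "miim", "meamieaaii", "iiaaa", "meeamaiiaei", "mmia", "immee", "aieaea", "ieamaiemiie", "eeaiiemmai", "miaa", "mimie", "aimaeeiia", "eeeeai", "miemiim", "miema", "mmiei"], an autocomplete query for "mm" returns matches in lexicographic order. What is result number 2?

mmiei

Words with prefix "mm", in lexicographic order: "mmia", "mmiei"
The 2nd is mmiei.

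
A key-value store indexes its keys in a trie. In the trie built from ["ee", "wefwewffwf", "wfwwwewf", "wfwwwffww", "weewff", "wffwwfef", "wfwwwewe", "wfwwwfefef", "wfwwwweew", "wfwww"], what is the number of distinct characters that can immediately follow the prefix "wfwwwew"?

2

The children of the "wfwwwew" node are the distinct next characters among strings starting with "wfwwwew".
Characters that immediately follow "wfwwwew" among the stored strings: {e, f}.
That node has 2 child edges.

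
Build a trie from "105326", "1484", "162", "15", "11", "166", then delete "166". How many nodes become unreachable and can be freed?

1

A node on "166"'s path can go only if nothing else ends at it or branches off below it.
The suffix "6" (1 node) is used only by "166"; the node for "16" still has the child "2", so pruning stops there.
Nodes removed: 1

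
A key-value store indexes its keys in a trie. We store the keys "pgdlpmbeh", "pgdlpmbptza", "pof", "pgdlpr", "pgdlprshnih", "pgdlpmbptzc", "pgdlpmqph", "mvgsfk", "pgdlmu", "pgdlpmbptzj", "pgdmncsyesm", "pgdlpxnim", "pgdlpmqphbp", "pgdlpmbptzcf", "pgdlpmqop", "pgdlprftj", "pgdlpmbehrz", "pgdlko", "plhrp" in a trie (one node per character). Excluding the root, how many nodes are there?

62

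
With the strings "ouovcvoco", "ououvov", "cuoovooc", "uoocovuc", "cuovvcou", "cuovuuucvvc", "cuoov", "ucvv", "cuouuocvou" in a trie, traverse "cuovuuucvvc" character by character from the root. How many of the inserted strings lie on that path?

1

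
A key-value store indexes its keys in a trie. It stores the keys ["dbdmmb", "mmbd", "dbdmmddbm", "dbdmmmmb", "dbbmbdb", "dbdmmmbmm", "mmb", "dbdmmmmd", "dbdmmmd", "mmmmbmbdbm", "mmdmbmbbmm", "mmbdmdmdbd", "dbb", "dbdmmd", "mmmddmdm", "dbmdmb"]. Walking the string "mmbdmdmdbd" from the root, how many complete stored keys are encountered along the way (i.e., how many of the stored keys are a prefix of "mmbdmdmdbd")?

3

Traverse "mmbdmdmdbd" character by character; count nodes along the way that are marked as word ends.
Prefixes of the query that are stored words: "mmb", "mmbd", "mmbdmdmdbd"
Count: 3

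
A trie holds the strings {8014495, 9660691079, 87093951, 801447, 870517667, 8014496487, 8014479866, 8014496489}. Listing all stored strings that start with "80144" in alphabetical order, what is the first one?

DFS of the "80144" subtree visits, in order: "801447", "8014479866", "8014495", "8014496487", "8014496489"
Position 1: 801447

801447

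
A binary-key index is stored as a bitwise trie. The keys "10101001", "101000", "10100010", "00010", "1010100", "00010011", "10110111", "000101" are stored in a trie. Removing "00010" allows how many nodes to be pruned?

After clearing the end-marker at "00010", prune upward until reaching a node still needed by another word.
Every node on "00010" is still needed (e.g. by "00010011"), so nothing is freed.
Nodes removed: 0

0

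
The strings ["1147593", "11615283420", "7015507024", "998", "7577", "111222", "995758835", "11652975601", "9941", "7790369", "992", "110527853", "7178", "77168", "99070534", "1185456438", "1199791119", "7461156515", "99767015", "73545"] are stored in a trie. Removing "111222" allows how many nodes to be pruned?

4

A node on "111222"'s path can go only if nothing else ends at it or branches off below it.
The suffix "1222" (4 nodes) is used only by "111222"; the node for "11" still has the child "4", so pruning stops there.
Nodes removed: 4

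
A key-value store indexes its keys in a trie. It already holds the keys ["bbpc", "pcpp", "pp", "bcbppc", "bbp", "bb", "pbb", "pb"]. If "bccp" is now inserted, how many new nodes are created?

2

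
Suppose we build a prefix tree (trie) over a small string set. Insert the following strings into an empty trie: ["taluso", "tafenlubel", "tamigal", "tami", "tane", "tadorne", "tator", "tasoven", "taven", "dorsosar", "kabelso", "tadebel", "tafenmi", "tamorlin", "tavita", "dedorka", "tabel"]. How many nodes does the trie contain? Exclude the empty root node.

75

For each word, the new-node count is its length minus the longest prefix already in the trie:
  "taluso" → 6 new (t, a, l, u, s, o)
  "tafenlubel" → prefix "ta" already present; 8 new (f, e, n, l, u, b, e, l)
  "tamigal" → prefix "ta" already present; 5 new (m, i, g, a, l)
  "tami" → prefix "tami" already present; 0 new (none)
  "tane" → prefix "ta" already present; 2 new (n, e)
  "tadorne" → prefix "ta" already present; 5 new (d, o, r, n, e)
  "tator" → prefix "ta" already present; 3 new (t, o, r)
  "tasoven" → prefix "ta" already present; 5 new (s, o, v, e, n)
  "taven" → prefix "ta" already present; 3 new (v, e, n)
  "dorsosar" → 8 new (d, o, r, s, o, s, a, r)
  "kabelso" → 7 new (k, a, b, e, l, s, o)
  "tadebel" → prefix "tad" already present; 4 new (e, b, e, l)
  "tafenmi" → prefix "tafen" already present; 2 new (m, i)
  "tamorlin" → prefix "tam" already present; 5 new (o, r, l, i, n)
  "tavita" → prefix "tav" already present; 3 new (i, t, a)
  "dedorka" → prefix "d" already present; 6 new (e, d, o, r, k, a)
  "tabel" → prefix "ta" already present; 3 new (b, e, l)
Total nodes = 6 + 8 + 5 + 0 + 2 + 5 + 3 + 5 + 3 + 8 + 7 + 4 + 2 + 5 + 3 + 6 + 3 = 75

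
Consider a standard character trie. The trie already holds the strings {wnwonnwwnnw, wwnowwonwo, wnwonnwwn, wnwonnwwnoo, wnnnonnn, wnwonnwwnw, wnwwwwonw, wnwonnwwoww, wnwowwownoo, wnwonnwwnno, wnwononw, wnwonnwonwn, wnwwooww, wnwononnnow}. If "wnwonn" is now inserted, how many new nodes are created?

0

"wnwonn" is already a full path in the trie; only an end-marker is added.
No new nodes are needed: 0.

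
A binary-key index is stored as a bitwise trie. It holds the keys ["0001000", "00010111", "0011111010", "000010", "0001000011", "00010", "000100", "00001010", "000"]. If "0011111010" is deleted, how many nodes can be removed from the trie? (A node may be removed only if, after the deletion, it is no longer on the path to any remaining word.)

8

After clearing the end-marker at "0011111010", prune upward until reaching a node still needed by another word.
The suffix "11111010" (8 nodes) is used only by "0011111010"; the node for "00" still has the child "0", so pruning stops there.
Nodes removed: 8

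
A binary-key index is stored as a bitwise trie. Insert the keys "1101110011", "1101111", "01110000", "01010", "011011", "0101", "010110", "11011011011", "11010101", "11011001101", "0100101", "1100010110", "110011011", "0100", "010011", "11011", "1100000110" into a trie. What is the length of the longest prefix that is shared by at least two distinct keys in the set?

6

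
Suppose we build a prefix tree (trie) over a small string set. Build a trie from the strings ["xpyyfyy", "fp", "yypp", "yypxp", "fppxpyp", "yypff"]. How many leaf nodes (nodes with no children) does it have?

5

Leaves are exactly the stored words that no other stored word extends.
Those words: "fppxpyp", "xpyyfyy", "yypff", "yypp", "yypxp"
Leaf count: 5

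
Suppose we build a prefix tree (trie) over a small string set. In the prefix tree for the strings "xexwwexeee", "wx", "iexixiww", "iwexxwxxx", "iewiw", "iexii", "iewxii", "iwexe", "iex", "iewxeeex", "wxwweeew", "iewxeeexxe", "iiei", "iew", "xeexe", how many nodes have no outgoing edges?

Leaves are exactly the stored words that no other stored word extends.
Those words: "iewiw", "iewxeeexxe", "iewxii", "iexii", "iexixiww", "iiei", "iwexe", "iwexxwxxx", "wxwweeew", "xeexe", "xexwwexeee"
Leaf count: 11

11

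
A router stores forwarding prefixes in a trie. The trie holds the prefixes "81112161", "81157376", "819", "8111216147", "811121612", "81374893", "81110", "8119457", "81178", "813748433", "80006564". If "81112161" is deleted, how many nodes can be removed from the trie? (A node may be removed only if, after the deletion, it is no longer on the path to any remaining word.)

After clearing the end-marker at "81112161", prune upward until reaching a node still needed by another word.
Every node on "81112161" is still needed (e.g. by "8111216147"), so nothing is freed.
Nodes removed: 0

0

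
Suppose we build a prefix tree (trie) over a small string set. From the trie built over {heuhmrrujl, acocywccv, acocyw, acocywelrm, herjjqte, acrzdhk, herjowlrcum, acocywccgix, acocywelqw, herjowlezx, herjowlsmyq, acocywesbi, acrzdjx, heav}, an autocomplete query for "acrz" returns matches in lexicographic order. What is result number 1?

acrzdhk

DFS of the "acrz" subtree visits, in order: "acrzdhk", "acrzdjx"
Position 1: acrzdhk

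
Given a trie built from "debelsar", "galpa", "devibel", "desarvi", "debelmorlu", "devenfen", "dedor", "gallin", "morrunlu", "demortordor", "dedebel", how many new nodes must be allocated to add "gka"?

The longest prefix of "gka" already in the trie is "g" (length 1).
New nodes needed: |"gka"| − 1 = 3 − 1 = 2.

2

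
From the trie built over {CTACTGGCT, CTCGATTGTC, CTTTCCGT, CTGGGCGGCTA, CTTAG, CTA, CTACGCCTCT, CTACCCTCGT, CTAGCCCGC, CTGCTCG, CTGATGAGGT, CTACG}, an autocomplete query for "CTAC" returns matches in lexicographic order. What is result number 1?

DFS of the "CTAC" subtree visits, in order: "CTACCCTCGT", "CTACG", "CTACGCCTCT", "CTACTGGCT"
Position 1: CTACCCTCGT

CTACCCTCGT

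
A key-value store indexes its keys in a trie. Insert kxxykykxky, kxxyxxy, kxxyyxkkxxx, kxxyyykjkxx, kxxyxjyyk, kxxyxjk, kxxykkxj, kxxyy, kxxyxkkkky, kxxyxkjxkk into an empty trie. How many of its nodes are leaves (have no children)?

A leaf is a node with no children — equivalently, the end of a word that is not a proper prefix of any other stored word.
Those words: "kxxykkxj", "kxxykykxky", "kxxyxjk", "kxxyxjyyk", "kxxyxkjxkk", "kxxyxkkkky", "kxxyxxy", "kxxyyxkkxxx", "kxxyyykjkxx"
Leaf count: 9

9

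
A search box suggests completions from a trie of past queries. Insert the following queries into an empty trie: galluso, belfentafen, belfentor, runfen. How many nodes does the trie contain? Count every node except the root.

26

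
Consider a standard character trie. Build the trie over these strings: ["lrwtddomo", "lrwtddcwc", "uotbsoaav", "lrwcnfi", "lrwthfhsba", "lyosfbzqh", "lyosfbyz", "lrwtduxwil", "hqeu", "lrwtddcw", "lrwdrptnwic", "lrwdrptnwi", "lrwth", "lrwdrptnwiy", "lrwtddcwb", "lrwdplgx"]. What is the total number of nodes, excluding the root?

Insert word by word; a character creates a node only if that edge doesn't already exist:
  "lrwtddomo" → 9 new (l, r, w, t, d, d, o, m, o)
  "lrwtddcwc" → prefix "lrwtdd" already present; 3 new (c, w, c)
  "uotbsoaav" → 9 new (u, o, t, b, s, o, a, a, v)
  "lrwcnfi" → prefix "lrw" already present; 4 new (c, n, f, i)
  "lrwthfhsba" → prefix "lrwt" already present; 6 new (h, f, h, s, b, a)
  "lyosfbzqh" → prefix "l" already present; 8 new (y, o, s, f, b, z, q, h)
  "lyosfbyz" → prefix "lyosfb" already present; 2 new (y, z)
  "lrwtduxwil" → prefix "lrwtd" already present; 5 new (u, x, w, i, l)
  "hqeu" → 4 new (h, q, e, u)
  "lrwtddcw" → prefix "lrwtddcw" already present; 0 new (none)
  "lrwdrptnwic" → prefix "lrw" already present; 8 new (d, r, p, t, n, w, i, c)
  "lrwdrptnwi" → prefix "lrwdrptnwi" already present; 0 new (none)
  "lrwth" → prefix "lrwth" already present; 0 new (none)
  "lrwdrptnwiy" → prefix "lrwdrptnwi" already present; 1 new (y)
  "lrwtddcwb" → prefix "lrwtddcw" already present; 1 new (b)
  "lrwdplgx" → prefix "lrwd" already present; 4 new (p, l, g, x)
Total nodes = 9 + 3 + 9 + 4 + 6 + 8 + 2 + 5 + 4 + 0 + 8 + 0 + 0 + 1 + 1 + 4 = 64

64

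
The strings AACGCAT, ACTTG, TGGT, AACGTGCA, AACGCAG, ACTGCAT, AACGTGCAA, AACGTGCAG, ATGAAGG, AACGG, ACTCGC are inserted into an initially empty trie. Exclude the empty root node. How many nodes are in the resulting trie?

36

Insert word by word; a character creates a node only if that edge doesn't already exist:
  "AACGCAT" → 7 new (A, A, C, G, C, A, T)
  "ACTTG" → prefix "A" already present; 4 new (C, T, T, G)
  "TGGT" → 4 new (T, G, G, T)
  "AACGTGCA" → prefix "AACG" already present; 4 new (T, G, C, A)
  "AACGCAG" → prefix "AACGCA" already present; 1 new (G)
  "ACTGCAT" → prefix "ACT" already present; 4 new (G, C, A, T)
  "AACGTGCAA" → prefix "AACGTGCA" already present; 1 new (A)
  "AACGTGCAG" → prefix "AACGTGCA" already present; 1 new (G)
  "ATGAAGG" → prefix "A" already present; 6 new (T, G, A, A, G, G)
  "AACGG" → prefix "AACG" already present; 1 new (G)
  "ACTCGC" → prefix "ACT" already present; 3 new (C, G, C)
Total nodes = 7 + 4 + 4 + 4 + 1 + 4 + 1 + 1 + 6 + 1 + 3 = 36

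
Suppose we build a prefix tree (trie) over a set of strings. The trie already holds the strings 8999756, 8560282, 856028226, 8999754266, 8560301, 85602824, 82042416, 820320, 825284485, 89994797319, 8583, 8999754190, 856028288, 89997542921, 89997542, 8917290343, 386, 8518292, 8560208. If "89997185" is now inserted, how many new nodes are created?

The longest prefix of "89997185" already in the trie is "89997" (length 5).
Each of the 3 remaining characters creates one node.

3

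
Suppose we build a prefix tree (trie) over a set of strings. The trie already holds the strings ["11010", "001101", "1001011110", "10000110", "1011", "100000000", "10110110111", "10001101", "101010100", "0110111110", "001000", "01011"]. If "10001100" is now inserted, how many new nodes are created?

Walking "10001100" from the root, the first 7 characters ("1000110") follow existing edges; "0" is the first miss.
So 8 − 7 = 1 new nodes.

1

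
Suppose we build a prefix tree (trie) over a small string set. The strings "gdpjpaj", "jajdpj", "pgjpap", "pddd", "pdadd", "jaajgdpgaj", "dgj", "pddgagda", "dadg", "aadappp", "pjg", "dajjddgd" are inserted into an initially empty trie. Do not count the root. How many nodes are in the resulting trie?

Insert word by word; a character creates a node only if that edge doesn't already exist:
  "gdpjpaj" → 7 new (g, d, p, j, p, a, j)
  "jajdpj" → 6 new (j, a, j, d, p, j)
  "pgjpap" → 6 new (p, g, j, p, a, p)
  "pddd" → prefix "p" already present; 3 new (d, d, d)
  "pdadd" → prefix "pd" already present; 3 new (a, d, d)
  "jaajgdpgaj" → prefix "ja" already present; 8 new (a, j, g, d, p, g, a, j)
  "dgj" → 3 new (d, g, j)
  "pddgagda" → prefix "pdd" already present; 5 new (g, a, g, d, a)
  "dadg" → prefix "d" already present; 3 new (a, d, g)
  "aadappp" → 7 new (a, a, d, a, p, p, p)
  "pjg" → prefix "p" already present; 2 new (j, g)
  "dajjddgd" → prefix "da" already present; 6 new (j, j, d, d, g, d)
Total nodes = 7 + 6 + 6 + 3 + 3 + 8 + 3 + 5 + 3 + 7 + 2 + 6 = 59

59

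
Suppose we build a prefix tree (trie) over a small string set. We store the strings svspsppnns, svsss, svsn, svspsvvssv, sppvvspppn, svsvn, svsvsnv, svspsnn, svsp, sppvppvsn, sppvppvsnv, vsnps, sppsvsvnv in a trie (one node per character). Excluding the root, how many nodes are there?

51

Insert word by word; a character creates a node only if that edge doesn't already exist:
  "svspsppnns" → 10 new (s, v, s, p, s, p, p, n, n, s)
  "svsss" → prefix "svs" already present; 2 new (s, s)
  "svsn" → prefix "svs" already present; 1 new (n)
  "svspsvvssv" → prefix "svsps" already present; 5 new (v, v, s, s, v)
  "sppvvspppn" → prefix "s" already present; 9 new (p, p, v, v, s, p, p, p, n)
  "svsvn" → prefix "svs" already present; 2 new (v, n)
  "svsvsnv" → prefix "svsv" already present; 3 new (s, n, v)
  "svspsnn" → prefix "svsps" already present; 2 new (n, n)
  "svsp" → prefix "svsp" already present; 0 new (none)
  "sppvppvsn" → prefix "sppv" already present; 5 new (p, p, v, s, n)
  "sppvppvsnv" → prefix "sppvppvsn" already present; 1 new (v)
  "vsnps" → 5 new (v, s, n, p, s)
  "sppsvsvnv" → prefix "spp" already present; 6 new (s, v, s, v, n, v)
Total nodes = 10 + 2 + 1 + 5 + 9 + 2 + 3 + 2 + 0 + 5 + 1 + 5 + 6 = 51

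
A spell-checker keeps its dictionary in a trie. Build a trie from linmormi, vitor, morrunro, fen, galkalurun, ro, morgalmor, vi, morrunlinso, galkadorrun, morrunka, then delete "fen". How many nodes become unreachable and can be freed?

3

A node on "fen"'s path can go only if nothing else ends at it or branches off below it.
No other word shares any prefix with "fen", so all 3 of its nodes go.
Nodes removed: 3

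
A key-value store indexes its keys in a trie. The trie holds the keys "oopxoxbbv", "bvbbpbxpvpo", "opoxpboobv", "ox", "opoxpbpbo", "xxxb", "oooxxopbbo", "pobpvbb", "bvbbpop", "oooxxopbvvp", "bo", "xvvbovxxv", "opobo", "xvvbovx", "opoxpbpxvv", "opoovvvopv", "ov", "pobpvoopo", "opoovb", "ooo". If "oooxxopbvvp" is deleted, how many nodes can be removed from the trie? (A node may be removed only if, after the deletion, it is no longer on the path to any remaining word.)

After clearing the end-marker at "oooxxopbvvp", prune upward until reaching a node still needed by another word.
The suffix "vvp" (3 nodes) is used only by "oooxxopbvvp"; the node for "oooxxopb" still has the child "b", so pruning stops there.
Nodes removed: 3

3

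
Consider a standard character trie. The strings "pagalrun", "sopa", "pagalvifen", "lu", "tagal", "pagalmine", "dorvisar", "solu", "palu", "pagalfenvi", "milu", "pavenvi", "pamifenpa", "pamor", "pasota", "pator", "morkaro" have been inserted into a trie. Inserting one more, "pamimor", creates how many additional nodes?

3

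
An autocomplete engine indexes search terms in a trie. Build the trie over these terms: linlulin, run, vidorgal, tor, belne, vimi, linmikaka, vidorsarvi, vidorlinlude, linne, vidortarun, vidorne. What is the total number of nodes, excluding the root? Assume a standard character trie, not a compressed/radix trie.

Count nodes per top-level branch (shared prefixes stored once):
  'b'-branch (belne): 5 nodes
  'l'-branch (linlulin, linmikaka, linne): 16 nodes
  'r'-branch (run): 3 nodes
  't'-branch (tor): 3 nodes
  'v'-branch (vidorgal, vidorlinlude, vidorne, vidorsarvi, vidortarun, vimi): 29 nodes
Sum: 56

56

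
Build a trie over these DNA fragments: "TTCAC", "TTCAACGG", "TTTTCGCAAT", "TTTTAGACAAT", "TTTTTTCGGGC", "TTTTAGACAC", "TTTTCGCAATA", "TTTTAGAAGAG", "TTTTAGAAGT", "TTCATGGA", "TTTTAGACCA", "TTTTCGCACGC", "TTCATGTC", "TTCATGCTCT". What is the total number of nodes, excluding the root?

53

Count nodes per top-level branch (shared prefixes stored once):
  'T'-branch (TTCAACGG, TTCAC, TTCATGCTCT, TTCATGGA, TTCATGTC, TTTTAGAAGAG, TTTTAGAAGT, TTTTAGACAAT, TTTTAGACAC, TTTTAGACCA, TTTTCGCAAT, TTTTCGCAATA, TTTTCGCACGC, TTTTTTCGGGC): 53 nodes
Sum: 53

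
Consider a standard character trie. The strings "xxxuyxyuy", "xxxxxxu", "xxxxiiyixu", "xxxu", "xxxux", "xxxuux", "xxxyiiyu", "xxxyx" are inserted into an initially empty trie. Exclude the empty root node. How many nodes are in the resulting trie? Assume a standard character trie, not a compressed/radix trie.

28

Count nodes per top-level branch (shared prefixes stored once):
  'x'-branch (xxxu, xxxuux, xxxux, xxxuyxyuy, xxxxiiyixu, xxxxxxu, xxxyiiyu, xxxyx): 28 nodes
Sum: 28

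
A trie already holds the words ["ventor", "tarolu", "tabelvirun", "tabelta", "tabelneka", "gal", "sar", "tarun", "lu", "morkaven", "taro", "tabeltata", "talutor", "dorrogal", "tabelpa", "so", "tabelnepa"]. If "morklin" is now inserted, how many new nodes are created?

3

"mork" is already a path in the trie; the remaining "lin" must be added.
So 7 − 4 = 3 new nodes.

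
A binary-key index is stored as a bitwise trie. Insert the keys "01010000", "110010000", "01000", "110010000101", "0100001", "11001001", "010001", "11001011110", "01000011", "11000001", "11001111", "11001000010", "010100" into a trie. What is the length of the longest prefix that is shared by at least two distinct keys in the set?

11

Look for the deepest trie node that still has at least two words in its subtree.
e.g. "11001000010" and "110010000101" share the prefix "11001000010" of length 11; no pair shares a longer one.
Longest shared-prefix length: 11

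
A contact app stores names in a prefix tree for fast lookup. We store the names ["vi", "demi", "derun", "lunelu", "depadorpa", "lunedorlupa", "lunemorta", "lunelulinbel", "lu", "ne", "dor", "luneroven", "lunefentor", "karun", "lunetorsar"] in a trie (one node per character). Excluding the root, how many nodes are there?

66

For each word, the new-node count is its length minus the longest prefix already in the trie:
  "vi" → 2 new (v, i)
  "demi" → 4 new (d, e, m, i)
  "derun" → prefix "de" already present; 3 new (r, u, n)
  "lunelu" → 6 new (l, u, n, e, l, u)
  "depadorpa" → prefix "de" already present; 7 new (p, a, d, o, r, p, a)
  "lunedorlupa" → prefix "lune" already present; 7 new (d, o, r, l, u, p, a)
  "lunemorta" → prefix "lune" already present; 5 new (m, o, r, t, a)
  "lunelulinbel" → prefix "lunelu" already present; 6 new (l, i, n, b, e, l)
  "lu" → prefix "lu" already present; 0 new (none)
  "ne" → 2 new (n, e)
  "dor" → prefix "d" already present; 2 new (o, r)
  "luneroven" → prefix "lune" already present; 5 new (r, o, v, e, n)
  "lunefentor" → prefix "lune" already present; 6 new (f, e, n, t, o, r)
  "karun" → 5 new (k, a, r, u, n)
  "lunetorsar" → prefix "lune" already present; 6 new (t, o, r, s, a, r)
Total nodes = 2 + 4 + 3 + 6 + 7 + 7 + 5 + 6 + 0 + 2 + 2 + 5 + 6 + 5 + 6 = 66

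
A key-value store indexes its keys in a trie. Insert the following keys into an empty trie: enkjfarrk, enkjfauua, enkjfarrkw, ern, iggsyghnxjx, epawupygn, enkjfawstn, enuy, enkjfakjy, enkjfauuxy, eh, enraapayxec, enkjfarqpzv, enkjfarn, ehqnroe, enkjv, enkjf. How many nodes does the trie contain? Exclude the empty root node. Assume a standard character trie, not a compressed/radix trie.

66

Count nodes per top-level branch (shared prefixes stored once):
  'e'-branch (eh, ehqnroe, enkjf, enkjfakjy, enkjfarn, enkjfarqpzv, enkjfarrk, enkjfarrkw, enkjfauua, enkjfauuxy, enkjfawstn, enkjv, enraapayxec, enuy, epawupygn, ern): 55 nodes
  'i'-branch (iggsyghnxjx): 11 nodes
Sum: 66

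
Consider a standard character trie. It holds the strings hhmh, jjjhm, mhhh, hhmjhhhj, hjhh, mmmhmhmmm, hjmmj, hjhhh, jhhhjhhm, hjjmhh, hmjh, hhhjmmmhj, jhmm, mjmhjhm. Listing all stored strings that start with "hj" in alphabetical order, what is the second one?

DFS of the "hj" subtree visits, in order: "hjhh", "hjhhh", "hjjmhh", "hjmmj"
Position 2: hjhhh

hjhhh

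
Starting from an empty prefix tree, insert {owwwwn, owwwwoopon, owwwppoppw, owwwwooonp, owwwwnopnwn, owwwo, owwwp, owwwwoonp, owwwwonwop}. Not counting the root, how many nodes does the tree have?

Trie structure (* marks end of a word):
(root)
└─ o
   └─ w
      └─ w
         └─ w
            ├─ o *
            ├─ p *
            │  └─ p
            │     └─ o
            │        └─ p
            │           └─ p
            │              └─ w *
            └─ w
               ├─ n *
               │  └─ o
               │     └─ p
               │        └─ n
               │           └─ w
               │              └─ n *
               └─ o
                  ├─ n
                  │  └─ w
                  │     └─ o
                  │        └─ p *
                  └─ o
                     ├─ n
                     │  └─ p *
                     ├─ o
                     │  └─ n
                     │     └─ p *
                     └─ p
                        └─ o
                           └─ n *
Counting every labelled node above: 32.

32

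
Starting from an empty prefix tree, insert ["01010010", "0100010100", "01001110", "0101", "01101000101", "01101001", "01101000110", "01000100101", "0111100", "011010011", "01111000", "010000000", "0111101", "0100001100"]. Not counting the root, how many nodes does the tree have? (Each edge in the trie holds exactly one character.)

Insert word by word; a character creates a node only if that edge doesn't already exist:
  "01010010" → 8 new (0, 1, 0, 1, 0, 0, 1, 0)
  "0100010100" → prefix "010" already present; 7 new (0, 0, 1, 0, 1, 0, 0)
  "01001110" → prefix "0100" already present; 4 new (1, 1, 1, 0)
  "0101" → prefix "0101" already present; 0 new (none)
  "01101000101" → prefix "01" already present; 9 new (1, 0, 1, 0, 0, 0, 1, 0, 1)
  "01101001" → prefix "0110100" already present; 1 new (1)
  "01101000110" → prefix "011010001" already present; 2 new (1, 0)
  "01000100101" → prefix "0100010" already present; 4 new (0, 1, 0, 1)
  "0111100" → prefix "011" already present; 4 new (1, 1, 0, 0)
  "011010011" → prefix "01101001" already present; 1 new (1)
  "01111000" → prefix "0111100" already present; 1 new (0)
  "010000000" → prefix "01000" already present; 4 new (0, 0, 0, 0)
  "0111101" → prefix "011110" already present; 1 new (1)
  "0100001100" → prefix "010000" already present; 4 new (1, 1, 0, 0)
Total nodes = 8 + 7 + 4 + 0 + 9 + 1 + 2 + 4 + 4 + 1 + 1 + 4 + 1 + 4 = 50

50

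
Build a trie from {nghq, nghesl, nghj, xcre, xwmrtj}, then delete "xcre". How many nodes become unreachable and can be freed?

A node on "xcre"'s path can go only if nothing else ends at it or branches off below it.
The suffix "cre" (3 nodes) is used only by "xcre"; the node for "x" still has the child "w", so pruning stops there.
Nodes removed: 3

3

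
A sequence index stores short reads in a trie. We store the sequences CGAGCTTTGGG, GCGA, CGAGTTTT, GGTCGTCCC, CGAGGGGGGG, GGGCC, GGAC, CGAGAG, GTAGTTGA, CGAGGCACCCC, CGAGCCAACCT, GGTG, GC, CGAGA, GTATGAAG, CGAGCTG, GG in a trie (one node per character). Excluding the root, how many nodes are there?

66

Trace insertions, counting only characters that open a new branch:
  "CGAGCTTTGGG" → 11 new (C, G, A, G, C, T, T, T, G, G, G)
  "GCGA" → 4 new (G, C, G, A)
  "CGAGTTTT" → prefix "CGAG" already present; 4 new (T, T, T, T)
  "GGTCGTCCC" → prefix "G" already present; 8 new (G, T, C, G, T, C, C, C)
  "CGAGGGGGGG" → prefix "CGAG" already present; 6 new (G, G, G, G, G, G)
  "GGGCC" → prefix "GG" already present; 3 new (G, C, C)
  "GGAC" → prefix "GG" already present; 2 new (A, C)
  "CGAGAG" → prefix "CGAG" already present; 2 new (A, G)
  "GTAGTTGA" → prefix "G" already present; 7 new (T, A, G, T, T, G, A)
  "CGAGGCACCCC" → prefix "CGAGG" already present; 6 new (C, A, C, C, C, C)
  "CGAGCCAACCT" → prefix "CGAGC" already present; 6 new (C, A, A, C, C, T)
  "GGTG" → prefix "GGT" already present; 1 new (G)
  "GC" → prefix "GC" already present; 0 new (none)
  "CGAGA" → prefix "CGAGA" already present; 0 new (none)
  "GTATGAAG" → prefix "GTA" already present; 5 new (T, G, A, A, G)
  "CGAGCTG" → prefix "CGAGCT" already present; 1 new (G)
  "GG" → prefix "GG" already present; 0 new (none)
Total nodes = 11 + 4 + 4 + 8 + 6 + 3 + 2 + 2 + 7 + 6 + 6 + 1 + 0 + 0 + 5 + 1 + 0 = 66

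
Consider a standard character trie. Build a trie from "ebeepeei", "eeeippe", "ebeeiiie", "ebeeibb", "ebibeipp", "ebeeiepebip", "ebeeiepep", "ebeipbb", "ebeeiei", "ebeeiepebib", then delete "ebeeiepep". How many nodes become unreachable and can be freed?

1

Walk "ebeeiepep" from the leaf back toward the root, removing each node that no remaining word uses.
The suffix "p" (1 node) is used only by "ebeeiepep"; the node for "ebeeiepe" still has the child "b", so pruning stops there.
Nodes removed: 1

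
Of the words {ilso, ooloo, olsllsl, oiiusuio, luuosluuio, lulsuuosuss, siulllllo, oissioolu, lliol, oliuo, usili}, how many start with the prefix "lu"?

Filter for entries beginning with "lu":
Words under "lu": lulsuuosuss, luuosluuio
Count: 2

2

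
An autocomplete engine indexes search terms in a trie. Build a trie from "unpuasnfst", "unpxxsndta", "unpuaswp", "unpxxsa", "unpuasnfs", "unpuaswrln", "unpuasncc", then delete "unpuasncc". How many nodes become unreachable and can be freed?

2

After clearing the end-marker at "unpuasncc", prune upward until reaching a node still needed by another word.
The suffix "cc" (2 nodes) is used only by "unpuasncc"; the node for "unpuasn" still has the child "f", so pruning stops there.
Nodes removed: 2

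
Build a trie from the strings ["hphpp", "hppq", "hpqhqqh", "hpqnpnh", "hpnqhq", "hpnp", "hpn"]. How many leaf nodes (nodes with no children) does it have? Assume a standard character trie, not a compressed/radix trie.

A leaf is a node with no children — equivalently, the end of a word that is not a proper prefix of any other stored word.
Those words: "hphpp", "hpnp", "hpnqhq", "hppq", "hpqhqqh", "hpqnpnh"
Leaf count: 6

6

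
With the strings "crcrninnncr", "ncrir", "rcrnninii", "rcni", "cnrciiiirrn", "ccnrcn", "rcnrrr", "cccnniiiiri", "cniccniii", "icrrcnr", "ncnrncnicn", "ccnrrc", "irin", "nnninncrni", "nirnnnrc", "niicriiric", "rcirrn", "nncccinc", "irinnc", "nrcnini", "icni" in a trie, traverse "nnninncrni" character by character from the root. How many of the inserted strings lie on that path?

1

Check each prefix of "nnninncrni" against the stored set — each match is an end-marker on the path.
Prefixes of the query that are stored words: "nnninncrni"
Count: 1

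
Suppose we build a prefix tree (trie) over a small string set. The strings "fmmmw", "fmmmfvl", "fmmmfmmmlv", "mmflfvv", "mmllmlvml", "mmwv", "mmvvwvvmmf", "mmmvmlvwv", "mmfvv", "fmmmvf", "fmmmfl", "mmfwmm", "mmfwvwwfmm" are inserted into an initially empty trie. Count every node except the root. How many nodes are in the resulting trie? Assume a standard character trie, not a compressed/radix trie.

58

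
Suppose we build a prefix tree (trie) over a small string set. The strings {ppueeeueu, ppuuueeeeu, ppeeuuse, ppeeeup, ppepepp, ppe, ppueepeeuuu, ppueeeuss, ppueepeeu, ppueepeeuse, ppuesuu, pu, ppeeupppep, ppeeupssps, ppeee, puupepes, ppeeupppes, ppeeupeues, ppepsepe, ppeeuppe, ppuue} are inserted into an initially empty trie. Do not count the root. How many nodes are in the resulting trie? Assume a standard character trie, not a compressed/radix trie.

69

For each word, the new-node count is its length minus the longest prefix already in the trie:
  "ppueeeueu" → 9 new (p, p, u, e, e, e, u, e, u)
  "ppuuueeeeu" → prefix "ppu" already present; 7 new (u, u, e, e, e, e, u)
  "ppeeuuse" → prefix "pp" already present; 6 new (e, e, u, u, s, e)
  "ppeeeup" → prefix "ppee" already present; 3 new (e, u, p)
  "ppepepp" → prefix "ppe" already present; 4 new (p, e, p, p)
  "ppe" → prefix "ppe" already present; 0 new (none)
  "ppueepeeuuu" → prefix "ppuee" already present; 6 new (p, e, e, u, u, u)
  "ppueeeuss" → prefix "ppueeeu" already present; 2 new (s, s)
  "ppueepeeu" → prefix "ppueepeeu" already present; 0 new (none)
  "ppueepeeuse" → prefix "ppueepeeu" already present; 2 new (s, e)
  "ppuesuu" → prefix "ppue" already present; 3 new (s, u, u)
  "pu" → prefix "p" already present; 1 new (u)
  "ppeeupppep" → prefix "ppeeu" already present; 5 new (p, p, p, e, p)
  "ppeeupssps" → prefix "ppeeup" already present; 4 new (s, s, p, s)
  "ppeee" → prefix "ppeee" already present; 0 new (none)
  "puupepes" → prefix "pu" already present; 6 new (u, p, e, p, e, s)
  "ppeeupppes" → prefix "ppeeupppe" already present; 1 new (s)
  "ppeeupeues" → prefix "ppeeup" already present; 4 new (e, u, e, s)
  "ppepsepe" → prefix "ppep" already present; 4 new (s, e, p, e)
  "ppeeuppe" → prefix "ppeeupp" already present; 1 new (e)
  "ppuue" → prefix "ppuu" already present; 1 new (e)
Total nodes = 9 + 7 + 6 + 3 + 4 + 0 + 6 + 2 + 0 + 2 + 3 + 1 + 5 + 4 + 0 + 6 + 1 + 4 + 4 + 1 + 1 = 69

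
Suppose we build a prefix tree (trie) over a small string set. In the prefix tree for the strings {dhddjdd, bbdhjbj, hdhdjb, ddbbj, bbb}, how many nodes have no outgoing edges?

5

A leaf is a node with no children — equivalently, the end of a word that is not a proper prefix of any other stored word.
Those words: "bbb", "bbdhjbj", "ddbbj", "dhddjdd", "hdhdjb"
Leaf count: 5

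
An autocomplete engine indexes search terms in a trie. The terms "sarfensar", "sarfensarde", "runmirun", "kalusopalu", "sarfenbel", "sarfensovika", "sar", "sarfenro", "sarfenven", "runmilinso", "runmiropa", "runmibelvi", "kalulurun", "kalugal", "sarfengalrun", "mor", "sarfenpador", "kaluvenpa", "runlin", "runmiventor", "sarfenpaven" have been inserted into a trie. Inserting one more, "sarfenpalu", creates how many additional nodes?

Walking "sarfenpalu" from the root, the first 8 characters ("sarfenpa") follow existing edges; "l" is the first miss.
Each of the 2 remaining characters creates one node.

2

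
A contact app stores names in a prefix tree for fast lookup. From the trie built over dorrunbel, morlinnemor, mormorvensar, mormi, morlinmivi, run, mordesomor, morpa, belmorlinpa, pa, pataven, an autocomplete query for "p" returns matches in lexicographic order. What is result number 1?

DFS of the "p" subtree visits, in order: "pa", "pataven"
Position 1: pa

pa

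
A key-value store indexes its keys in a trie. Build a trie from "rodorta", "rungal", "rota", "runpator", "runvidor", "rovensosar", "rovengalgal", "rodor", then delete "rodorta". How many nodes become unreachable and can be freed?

2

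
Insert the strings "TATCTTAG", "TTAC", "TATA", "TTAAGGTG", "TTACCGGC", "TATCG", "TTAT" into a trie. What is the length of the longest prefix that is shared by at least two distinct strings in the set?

4

Look for the deepest trie node that still has at least two words in its subtree.
"TATCG" and "TATCTTAG" agree on "TATC" (4 characters) before diverging; nothing deeper is shared.
Longest shared-prefix length: 4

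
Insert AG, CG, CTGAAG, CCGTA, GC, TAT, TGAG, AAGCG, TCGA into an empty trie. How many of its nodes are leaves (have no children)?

9

Leaves are exactly the stored words that no other stored word extends.
Those words: "AAGCG", "AG", "CCGTA", "CG", "CTGAAG", "GC", "TAT", "TCGA", "TGAG"
Leaf count: 9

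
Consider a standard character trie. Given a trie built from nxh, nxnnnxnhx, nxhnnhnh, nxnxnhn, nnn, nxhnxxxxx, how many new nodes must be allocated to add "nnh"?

Walking "nnh" from the root, the first 2 characters ("nn") follow existing edges; "h" is the first miss.
New nodes needed: |"nnh"| − 2 = 3 − 2 = 1.

1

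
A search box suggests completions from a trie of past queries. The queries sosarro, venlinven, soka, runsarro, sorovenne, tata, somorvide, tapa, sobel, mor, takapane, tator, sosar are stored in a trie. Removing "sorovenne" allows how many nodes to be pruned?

Walk "sorovenne" from the leaf back toward the root, removing each node that no remaining word uses.
The suffix "rovenne" (7 nodes) is used only by "sorovenne"; the node for "so" still has the child "s", so pruning stops there.
Nodes removed: 7

7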